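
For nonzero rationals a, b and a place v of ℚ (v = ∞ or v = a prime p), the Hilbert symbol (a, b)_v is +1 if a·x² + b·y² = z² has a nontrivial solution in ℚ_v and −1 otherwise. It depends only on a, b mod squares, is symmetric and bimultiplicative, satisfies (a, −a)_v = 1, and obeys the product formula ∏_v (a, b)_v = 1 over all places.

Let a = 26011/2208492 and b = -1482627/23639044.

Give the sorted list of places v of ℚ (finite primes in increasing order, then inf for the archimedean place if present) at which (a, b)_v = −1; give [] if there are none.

[]

(a, b) ≡ (57, -3) mod (ℚ^×)²; places V = {2, 3, 11, 13, 17, 19, 37, ∞}.
(a,b)_37: α=2, u≡18; β=2, v≡9 (mod 37); (18|37)=-1, (9|37)=+1; sign (−1)^0·-1^2·+1^2 = +1.
(a,b)_13: α=-2, u≡8; β=-2, v≡4 (mod 13); (8|13)=-1, (4|13)=+1; sign (−1)^0·-1^-2·+1^-2 = +1.
(a,b)_17: α=0, u≡7; β=-2, v≡5 (mod 17); (7|17)=-1, (5|17)=-1; sign (−1)^0·-1^-2·-1^0 = +1.
(a,b)_11: α=-2, u≡6; β=-2, v≡2 (mod 11); (6|11)=-1, (2|11)=-1; sign (−1)^0·-1^-2·-1^-2 = +1.
(a,b)_19: α=1, u≡12; β=2, v≡4 (mod 19); (12|19)=-1, (4|19)=+1; sign (−1)^0·-1^2·+1^1 = +1.
(a,b)_3: α=-3, u≡1; β=1, v≡2 (mod 3); (1|3)=+1, (2|3)=-1; sign (−1)^1·+1^1·-1^-3 = +1.
(a,b)_2: α=-2, β=-2; u≡1, v≡5 (mod 8); ε(u)ε(v)=0·0, αω(v)=-2·1, βω(u)=-2·0; sum ≡ 0  ⇒  +1.
(a,b)_∞: sgn(57)=+, sgn(-3)=−, so +1.
Every local symbol is +1, so the conic 57·x² + -3·y² = z² has ℚ_v-points for all v and hence a ℚ-point; (a, b / ℚ) ≅ M_2(ℚ).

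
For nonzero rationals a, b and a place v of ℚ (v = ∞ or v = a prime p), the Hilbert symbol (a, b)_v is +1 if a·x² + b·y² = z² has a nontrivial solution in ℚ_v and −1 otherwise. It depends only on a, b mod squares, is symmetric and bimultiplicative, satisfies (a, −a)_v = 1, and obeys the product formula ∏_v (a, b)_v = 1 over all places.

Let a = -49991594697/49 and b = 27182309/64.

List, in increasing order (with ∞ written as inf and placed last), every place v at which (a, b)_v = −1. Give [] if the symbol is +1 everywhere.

[17, 29, 31, 37]

Mod squares: a ≡ -5554621633, b ≡ 554741. Check v ∈ {∞, 2, 3, 7, 11, 17, 19, 29, 31, 37, 47}.
v=11: a=11^1·(≡4), b=11^1·(≡10) mod 11; (4|11)=+1, (10|11)=-1; (−1)^{1·1·5}·(+1)^1·(-1)^1 = +1.
v=37: a=37^1·(≡10), b=37^1·(≡20) mod 37; (10|37)=+1, (20|37)=-1; (−1)^{1·1·18}·(+1)^1·(-1)^1 = -1.
v=47: a=47^1·(≡40), b=47^1·(≡9) mod 47; (40|47)=-1, (9|47)=+1; (−1)^{1·1·23}·(-1)^1·(+1)^1 = +1.
v=17: a=17^1·(≡13), b=17^0·(≡7) mod 17; (13|17)=+1, (7|17)=-1; (−1)^{1·0·8}·(+1)^0·(-1)^1 = -1.
v=7: a=7^-2·(≡5), b=7^2·(≡5) mod 7; (5|7)=-1, (5|7)=-1; (−1)^{-2·2·3}·(-1)^2·(-1)^-2 = +1.
v=2: v_2(a)=0, v_2(b)=-6; units ≡ 7, 5 (mod 8); ε·ε+αω+βω = 1·0+0·1+-6·0 ≡ 0  ⇒  (a,b)_2 = +1.
v=3: a=3^2·(≡2), b=3^0·(≡2) mod 3; (2|3)=-1, (2|3)=-1; (−1)^{2·0·1}·(-1)^0·(-1)^2 = +1.
v=29: a=29^1·(≡28), b=29^1·(≡2) mod 29; (28|29)=+1, (2|29)=-1; (−1)^{1·1·14}·(+1)^1·(-1)^1 = -1.
v=19: a=19^1·(≡16), b=19^0·(≡5) mod 19; (16|19)=+1, (5|19)=+1; (−1)^{1·0·9}·(+1)^0·(+1)^1 = +1.
v=31: a=31^1·(≡26), b=31^0·(≡26) mod 31; (26|31)=-1, (26|31)=-1; (−1)^{1·0·15}·(-1)^0·(-1)^1 = -1.
v=∞: -5554621633 < 0 and 554741 > 0  ⇒  (a,b)_∞ = +1.
(-5554621633, 554741 / ℚ) ramifies at {17, 29, 31, 37}: a division algebra.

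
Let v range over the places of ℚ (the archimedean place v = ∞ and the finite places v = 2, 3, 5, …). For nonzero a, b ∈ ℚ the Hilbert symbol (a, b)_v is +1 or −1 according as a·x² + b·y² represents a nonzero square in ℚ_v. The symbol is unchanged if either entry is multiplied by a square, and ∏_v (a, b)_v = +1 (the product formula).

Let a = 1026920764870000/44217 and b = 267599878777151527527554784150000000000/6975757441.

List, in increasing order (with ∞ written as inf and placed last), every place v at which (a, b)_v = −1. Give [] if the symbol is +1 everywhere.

Mod squares: a ≡ 119, b ≡ 15015. Check v ∈ {∞, 2, 3, 5, 7, 11, 13, 17}.
v=7: a=7^3·(≡5), b=7^7·(≡6) mod 7; (5|7)=-1, (6|7)=-1; (−1)^{3·7·3}·(-1)^7·(-1)^3 = -1.
v=11: a=11^6·(≡1), b=11^13·(≡9) mod 11; (1|11)=+1, (9|11)=+1; (−1)^{6·13·5}·(+1)^13·(+1)^6 = +1.
v=5: a=5^4·(≡1), b=5^11·(≡2) mod 5; (1|5)=+1, (2|5)=-1; (−1)^{4·11·2}·(+1)^11·(-1)^4 = +1.
v=3: a=3^-2·(≡2), b=3^1·(≡1) mod 3; (2|3)=-1, (1|3)=+1; (−1)^{-2·1·1}·(-1)^1·(+1)^-2 = -1.
v=∞: 119 > 0 and 15015 > 0  ⇒  (a,b)_∞ = +1.
v=2: v_2(a)=4, v_2(b)=10; units ≡ 7, 7 (mod 8); ε·ε+αω+βω = 1·1+4·0+10·0 ≡ 1  ⇒  (a,b)_2 = -1.
v=13: a=13^2·(≡6), b=13^7·(≡2) mod 13; (6|13)=-1, (2|13)=-1; (−1)^{2·7·6}·(-1)^7·(-1)^2 = -1.
v=17: a=17^-3·(≡12), b=17^-8·(≡16) mod 17; (12|17)=-1, (16|17)=+1; (−1)^{-3·-8·8}·(-1)^-8·(+1)^-3 = +1.
Ram(119, 15015) = {2, 3, 7, 13}; no ℚ_2-point on the conic.

[2, 3, 7, 13]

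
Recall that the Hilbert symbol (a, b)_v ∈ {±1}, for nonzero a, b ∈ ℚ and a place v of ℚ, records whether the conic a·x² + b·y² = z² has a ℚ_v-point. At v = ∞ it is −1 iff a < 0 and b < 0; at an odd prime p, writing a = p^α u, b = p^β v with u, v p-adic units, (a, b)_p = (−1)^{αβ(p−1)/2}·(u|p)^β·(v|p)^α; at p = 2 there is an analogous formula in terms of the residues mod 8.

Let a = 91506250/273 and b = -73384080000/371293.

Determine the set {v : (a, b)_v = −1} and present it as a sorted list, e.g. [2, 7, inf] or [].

[2, 3, 7, 13]

Mod squares: a ≡ 2730, b ≡ -546. Check v ∈ {∞, 2, 3, 5, 7, 11, 13, 19}.
v=7: a=7^-1·(≡6), b=7^1·(≡5) mod 7; (6|7)=-1, (5|7)=-1; (−1)^{-1·1·3}·(-1)^1·(-1)^-1 = -1.
v=5: a=5^5·(≡4), b=5^4·(≡4) mod 5; (4|5)=+1, (4|5)=+1; (−1)^{5·4·2}·(+1)^4·(+1)^5 = +1.
v=∞: 2730 > 0 and -546 < 0  ⇒  (a,b)_∞ = +1.
v=3: a=3^-1·(≡1), b=3^1·(≡1) mod 3; (1|3)=+1, (1|3)=+1; (−1)^{-1·1·1}·(+1)^1·(+1)^-1 = -1.
v=19: a=19^0·(≡12), b=19^2·(≡9) mod 19; (12|19)=-1, (9|19)=+1; (−1)^{0·2·9}·(-1)^2·(+1)^0 = +1.
v=11: a=11^4·(≡10), b=11^2·(≡5) mod 11; (10|11)=-1, (5|11)=+1; (−1)^{4·2·5}·(-1)^2·(+1)^4 = +1.
v=13: a=13^-1·(≡7), b=13^-5·(≡3) mod 13; (7|13)=-1, (3|13)=+1; (−1)^{-1·-5·6}·(-1)^-5·(+1)^-1 = -1.
v=2: v_2(a)=1, v_2(b)=7; units ≡ 5, 7 (mod 8); ε·ε+αω+βω = 0·1+1·0+7·1 ≡ 1  ⇒  (a,b)_2 = -1.
|Ram(2730, -546)| = 4, even; anisotropic at {2, 3, 7, 13}.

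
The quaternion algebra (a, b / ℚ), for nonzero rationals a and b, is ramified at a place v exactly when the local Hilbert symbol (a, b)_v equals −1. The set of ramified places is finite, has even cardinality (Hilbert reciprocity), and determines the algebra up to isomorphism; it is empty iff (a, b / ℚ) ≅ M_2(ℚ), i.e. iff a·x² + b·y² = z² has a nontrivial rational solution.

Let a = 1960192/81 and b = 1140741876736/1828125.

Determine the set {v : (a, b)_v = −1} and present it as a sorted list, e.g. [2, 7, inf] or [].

(a, b) ≡ (7657, 2442583) mod (ℚ^×)²; places V = {2, 3, 5, 7, 11, 13, 19, 29, 31, ∞}.
(a,b)_11: α=0, u≡9; β=3, v≡6 (mod 11); (9|11)=+1, (6|11)=-1; sign (−1)^0·+1^3·-1^0 = +1.
(a,b)_13: α=1, u≡12; β=-1, v≡5 (mod 13); (12|13)=+1, (5|13)=-1; sign (−1)^0·+1^-1·-1^1 = -1.
(a,b)_31: α=1, u≡11; β=1, v≡26 (mod 31); (11|31)=-1, (26|31)=-1; sign (−1)^1·-1^1·-1^1 = -1.
(a,b)_3: α=-4, u≡1; β=-2, v≡1 (mod 3); (1|3)=+1, (1|3)=+1; sign (−1)^0·+1^-2·+1^-4 = +1.
(a,b)_7: α=0, u≡6; β=2, v≡6 (mod 7); (6|7)=-1, (6|7)=-1; sign (−1)^0·-1^2·-1^0 = +1.
(a,b)_5: α=0, u≡2; β=-6, v≡3 (mod 5); (2|5)=-1, (3|5)=-1; sign (−1)^0·-1^-6·-1^0 = +1.
(a,b)_∞: sgn(7657)=+, sgn(2442583)=+, so +1.
(a,b)_29: α=0, u≡25; β=1, v≡27 (mod 29); (25|29)=+1, (27|29)=-1; sign (−1)^0·+1^1·-1^0 = +1.
(a,b)_2: α=8, β=10; u≡1, v≡7 (mod 8); ε(u)ε(v)=0·1, αω(v)=8·0, βω(u)=10·0; sum ≡ 0  ⇒  +1.
(a,b)_19: α=1, u≡11; β=1, v≡10 (mod 19); (11|19)=+1, (10|19)=-1; sign (−1)^1·+1^1·-1^1 = +1.
Ram(7657, 2442583) = {13, 31}; no ℚ_13-point on the conic.

[13, 31]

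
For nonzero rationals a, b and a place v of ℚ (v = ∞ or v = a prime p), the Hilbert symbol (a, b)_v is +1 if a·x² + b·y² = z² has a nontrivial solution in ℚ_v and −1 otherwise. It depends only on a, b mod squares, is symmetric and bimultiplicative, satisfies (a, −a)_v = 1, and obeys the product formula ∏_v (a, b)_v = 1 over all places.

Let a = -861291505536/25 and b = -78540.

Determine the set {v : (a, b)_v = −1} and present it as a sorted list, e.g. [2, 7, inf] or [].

[2, 3, 17, inf]

(a, b) ≡ (-7854, -19635) mod (ℚ^×)²; places V = {2, 3, 5, 7, 11, 17, ∞}.
(a,b)_2: α=7, β=2; u≡1, v≡5 (mod 8); ε(u)ε(v)=0·0, αω(v)=7·1, βω(u)=2·0; sum ≡ 1  ⇒  -1.
(a,b)_∞: sgn(-7854)=−, sgn(-19635)=−, so -1.
(a,b)_11: α=3, u≡1; β=1, v≡10 (mod 11); (1|11)=+1, (10|11)=-1; sign (−1)^1·+1^1·-1^3 = +1.
(a,b)_5: α=-2, u≡4; β=1, v≡2 (mod 5); (4|5)=+1, (2|5)=-1; sign (−1)^0·+1^1·-1^-2 = +1.
(a,b)_17: α=3, u≡11; β=1, v≡4 (mod 17); (11|17)=-1, (4|17)=+1; sign (−1)^0·-1^1·+1^3 = -1.
(a,b)_3: α=1, u≡1; β=1, v≡1 (mod 3); (1|3)=+1, (1|3)=+1; sign (−1)^1·+1^1·+1^1 = -1.
(a,b)_7: α=3, u≡5; β=1, v≡1 (mod 7); (5|7)=-1, (1|7)=+1; sign (−1)^1·-1^1·+1^3 = +1.
(-7854, -19635 / ℚ) ramifies at {2, 3, 17, ∞}: a division algebra.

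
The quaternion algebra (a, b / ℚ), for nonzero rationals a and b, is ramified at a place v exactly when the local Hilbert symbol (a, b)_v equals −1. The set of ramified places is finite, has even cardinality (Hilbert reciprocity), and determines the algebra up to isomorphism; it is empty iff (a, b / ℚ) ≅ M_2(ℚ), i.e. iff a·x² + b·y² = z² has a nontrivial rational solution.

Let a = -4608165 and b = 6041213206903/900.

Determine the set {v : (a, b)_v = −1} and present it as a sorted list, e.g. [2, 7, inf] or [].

[2, 5, 19, 37]

Mod squares: a ≡ -12765, b ≡ 703. Check v ∈ {∞, 2, 3, 5, 7, 17, 19, 23, 37, 41}.
v=2: v_2(a)=0, v_2(b)=-2; units ≡ 3, 7 (mod 8); ε·ε+αω+βω = 1·1+0·0+-2·1 ≡ 1  ⇒  (a,b)_2 = -1.
v=3: a=3^1·(≡2), b=3^-2·(≡1) mod 3; (2|3)=-1, (1|3)=+1; (−1)^{1·-2·1}·(-1)^-2·(+1)^1 = +1.
v=5: a=5^1·(≡2), b=5^-2·(≡3) mod 5; (2|5)=-1, (3|5)=-1; (−1)^{1·-2·2}·(-1)^-2·(-1)^1 = -1.
v=∞: -12765 < 0 and 703 > 0  ⇒  (a,b)_∞ = +1.
v=17: a=17^0·(≡8), b=17^2·(≡6) mod 17; (8|17)=+1, (6|17)=-1; (−1)^{0·2·8}·(+1)^2·(-1)^0 = +1.
v=37: a=37^1·(≡34), b=37^1·(≡23) mod 37; (34|37)=+1, (23|37)=-1; (−1)^{1·1·18}·(+1)^1·(-1)^1 = -1.
v=7: a=7^0·(≡5), b=7^2·(≡6) mod 7; (5|7)=-1, (6|7)=-1; (−1)^{0·2·3}·(-1)^2·(-1)^0 = +1.
v=19: a=19^2·(≡3), b=19^3·(≡14) mod 19; (3|19)=-1, (14|19)=-1; (−1)^{2·3·9}·(-1)^3·(-1)^2 = -1.
v=23: a=23^1·(≡21), b=23^0·(≡3) mod 23; (21|23)=-1, (3|23)=+1; (−1)^{1·0·11}·(-1)^0·(+1)^1 = +1.
v=41: a=41^0·(≡30), b=41^2·(≡15) mod 41; (30|41)=-1, (15|41)=-1; (−1)^{0·2·20}·(-1)^2·(-1)^0 = +1.
|Ram(-12765, 703)| = 4, even; anisotropic at {2, 5, 19, 37}.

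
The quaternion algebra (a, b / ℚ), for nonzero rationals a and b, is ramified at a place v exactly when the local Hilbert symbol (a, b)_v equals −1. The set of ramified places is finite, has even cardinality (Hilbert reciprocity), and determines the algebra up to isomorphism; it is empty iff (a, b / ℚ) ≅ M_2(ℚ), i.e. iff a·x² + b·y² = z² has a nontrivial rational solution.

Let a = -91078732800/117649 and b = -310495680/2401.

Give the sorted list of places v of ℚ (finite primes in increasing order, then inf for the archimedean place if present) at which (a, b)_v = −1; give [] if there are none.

Mod squares: a ≡ -3, b ≡ -55. Check v ∈ {∞, 2, 3, 5, 7, 11}.
v=11: a=11^4·(≡2), b=11^3·(≡10) mod 11; (2|11)=-1, (10|11)=-1; (−1)^{4·3·5}·(-1)^3·(-1)^4 = -1.
v=3: a=3^5·(≡2), b=3^6·(≡2) mod 3; (2|3)=-1, (2|3)=-1; (−1)^{5·6·1}·(-1)^6·(-1)^5 = -1.
v=7: a=7^-6·(≡1), b=7^-4·(≡2) mod 7; (1|7)=+1, (2|7)=+1; (−1)^{-6·-4·3}·(+1)^-4·(+1)^-6 = +1.
v=2: v_2(a)=10, v_2(b)=6; units ≡ 5, 1 (mod 8); ε·ε+αω+βω = 0·0+10·0+6·1 ≡ 0  ⇒  (a,b)_2 = +1.
v=5: a=5^2·(≡2), b=5^1·(≡4) mod 5; (2|5)=-1, (4|5)=+1; (−1)^{2·1·2}·(-1)^1·(+1)^2 = -1.
v=∞: -3 < 0 and -55 < 0  ⇒  (a,b)_∞ = -1.
|Ram(-3, -55)| = 4, even; anisotropic at {3, 5, 11, ∞}.

[3, 5, 11, inf]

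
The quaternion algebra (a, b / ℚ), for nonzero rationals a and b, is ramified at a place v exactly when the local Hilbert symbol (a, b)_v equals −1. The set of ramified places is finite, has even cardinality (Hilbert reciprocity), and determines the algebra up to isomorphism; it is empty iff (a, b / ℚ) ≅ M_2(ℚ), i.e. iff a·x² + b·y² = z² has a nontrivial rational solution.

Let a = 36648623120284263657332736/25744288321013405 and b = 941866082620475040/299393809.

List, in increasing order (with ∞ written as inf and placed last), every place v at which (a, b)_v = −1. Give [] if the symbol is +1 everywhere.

Mod squares: a ≡ 520030, b ≡ 9690. Check v ∈ {∞, 2, 3, 5, 7, 11, 13, 17, 19, 23, 29}.
v=19: a=19^1·(≡10), b=19^1·(≡17) mod 19; (10|19)=-1, (17|19)=+1; (−1)^{1·1·9}·(-1)^1·(+1)^1 = +1.
v=2: v_2(a)=13, v_2(b)=5; units ≡ 7, 5 (mod 8); ε·ε+αω+βω = 1·0+13·1+5·0 ≡ 1  ⇒  (a,b)_2 = -1.
v=17: a=17^3·(≡5), b=17^1·(≡1) mod 17; (5|17)=-1, (1|17)=+1; (−1)^{3·1·8}·(-1)^1·(+1)^3 = -1.
v=13: a=13^-4·(≡12), b=13^-2·(≡11) mod 13; (12|13)=+1, (11|13)=-1; (−1)^{-4·-2·6}·(+1)^-2·(-1)^-4 = +1.
v=5: a=5^-1·(≡1), b=5^1·(≡2) mod 5; (1|5)=+1, (2|5)=-1; (−1)^{-1·1·2}·(+1)^1·(-1)^-1 = -1.
v=23: a=23^3·(≡18), b=23^2·(≡10) mod 23; (18|23)=+1, (10|23)=-1; (−1)^{3·2·11}·(+1)^2·(-1)^3 = -1.
v=29: a=29^-2·(≡3), b=29^0·(≡6) mod 29; (3|29)=-1, (6|29)=+1; (−1)^{-2·0·14}·(-1)^0·(+1)^-2 = +1.
v=3: a=3^14·(≡1), b=3^15·(≡2) mod 3; (1|3)=+1, (2|3)=-1; (−1)^{14·15·1}·(+1)^15·(-1)^14 = +1.
v=∞: 520030 > 0 and 9690 > 0  ⇒  (a,b)_∞ = +1.
v=7: a=7^7·(≡5), b=7^4·(≡4) mod 7; (5|7)=-1, (4|7)=+1; (−1)^{7·4·3}·(-1)^4·(+1)^7 = +1.
v=11: a=11^-8·(≡4), b=11^-6·(≡7) mod 11; (4|11)=+1, (7|11)=-1; (−1)^{-8·-6·5}·(+1)^-6·(-1)^-8 = +1.
(520030, 9690 / ℚ) ramifies at {2, 5, 17, 23}: a division algebra.

[2, 5, 17, 23]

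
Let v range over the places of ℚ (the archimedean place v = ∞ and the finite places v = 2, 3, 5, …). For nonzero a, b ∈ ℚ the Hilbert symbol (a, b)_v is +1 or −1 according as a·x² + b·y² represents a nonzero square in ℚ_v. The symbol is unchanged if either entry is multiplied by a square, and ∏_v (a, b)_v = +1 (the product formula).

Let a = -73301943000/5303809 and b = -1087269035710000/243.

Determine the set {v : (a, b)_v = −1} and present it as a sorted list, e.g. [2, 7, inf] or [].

Mod squares: a ≡ -1385670, b ≡ -57. Check v ∈ {∞, 2, 3, 5, 7, 11, 13, 17, 19, 23, 47}.
v=11: a=11^1·(≡7), b=11^2·(≡1) mod 11; (7|11)=-1, (1|11)=+1; (−1)^{1·2·5}·(-1)^2·(+1)^1 = +1.
v=13: a=13^1·(≡1), b=13^2·(≡2) mod 13; (1|13)=+1, (2|13)=-1; (−1)^{1·2·6}·(+1)^2·(-1)^1 = -1.
v=17: a=17^1·(≡5), b=17^0·(≡6) mod 17; (5|17)=-1, (6|17)=-1; (−1)^{1·0·8}·(-1)^0·(-1)^1 = -1.
v=∞: -1385670 < 0 and -57 < 0  ⇒  (a,b)_∞ = -1.
v=2: v_2(a)=3, v_2(b)=4; units ≡ 5, 7 (mod 8); ε·ε+αω+βω = 0·1+3·0+4·1 ≡ 0  ⇒  (a,b)_2 = +1.
v=47: a=47^-2·(≡41), b=47^0·(≡8) mod 47; (41|47)=-1, (8|47)=+1; (−1)^{-2·0·23}·(-1)^0·(+1)^-2 = +1.
v=3: a=3^1·(≡2), b=3^-5·(≡2) mod 3; (2|3)=-1, (2|3)=-1; (−1)^{1·-5·1}·(-1)^-5·(-1)^1 = -1.
v=5: a=5^3·(≡4), b=5^4·(≡3) mod 5; (4|5)=+1, (3|5)=-1; (−1)^{3·4·2}·(+1)^4·(-1)^3 = -1.
v=19: a=19^1·(≡17), b=19^1·(≡1) mod 19; (17|19)=+1, (1|19)=+1; (−1)^{1·1·9}·(+1)^1·(+1)^1 = -1.
v=7: a=7^-4·(≡2), b=7^0·(≡5) mod 7; (2|7)=+1, (5|7)=-1; (−1)^{-4·0·3}·(+1)^0·(-1)^-4 = +1.
v=23: a=23^2·(≡20), b=23^4·(≡4) mod 23; (20|23)=-1, (4|23)=+1; (−1)^{2·4·11}·(-1)^4·(+1)^2 = +1.
|Ram(-1385670, -57)| = 6, even; anisotropic at {3, 5, 13, 17, 19, ∞}.

[3, 5, 13, 17, 19, inf]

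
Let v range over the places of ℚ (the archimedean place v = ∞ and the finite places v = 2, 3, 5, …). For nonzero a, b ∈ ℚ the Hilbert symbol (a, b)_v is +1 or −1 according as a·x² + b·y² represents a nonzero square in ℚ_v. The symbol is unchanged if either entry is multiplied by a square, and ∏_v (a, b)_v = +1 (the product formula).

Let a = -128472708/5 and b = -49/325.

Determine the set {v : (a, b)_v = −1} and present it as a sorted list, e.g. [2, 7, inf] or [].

[2, 3, 5, inf]

(a, b) ≡ (-1365, -13) mod (ℚ^×)²; places V = {2, 3, 5, 7, 13, ∞}.
(a,b)_∞: sgn(-1365)=−, sgn(-13)=−, so -1.
(a,b)_3: α=1, u≡1; β=0, v≡2 (mod 3); (1|3)=+1, (2|3)=-1; sign (−1)^0·+1^0·-1^1 = -1.
(a,b)_5: α=-1, u≡2; β=-2, v≡2 (mod 5); (2|5)=-1, (2|5)=-1; sign (−1)^0·-1^-2·-1^-1 = -1.
(a,b)_13: α=1, u≡9; β=-1, v≡10 (mod 13); (9|13)=+1, (10|13)=+1; sign (−1)^0·+1^-1·+1^1 = +1.
(a,b)_2: α=2, β=0; u≡3, v≡3 (mod 8); ε(u)ε(v)=1·1, αω(v)=2·1, βω(u)=0·1; sum ≡ 1  ⇒  -1.
(a,b)_7: α=7, u≡1; β=2, v≡2 (mod 7); (1|7)=+1, (2|7)=+1; sign (−1)^0·+1^2·+1^7 = +1.
(-1365, -13 / ℚ) ramifies at {2, 3, 5, ∞}: a division algebra.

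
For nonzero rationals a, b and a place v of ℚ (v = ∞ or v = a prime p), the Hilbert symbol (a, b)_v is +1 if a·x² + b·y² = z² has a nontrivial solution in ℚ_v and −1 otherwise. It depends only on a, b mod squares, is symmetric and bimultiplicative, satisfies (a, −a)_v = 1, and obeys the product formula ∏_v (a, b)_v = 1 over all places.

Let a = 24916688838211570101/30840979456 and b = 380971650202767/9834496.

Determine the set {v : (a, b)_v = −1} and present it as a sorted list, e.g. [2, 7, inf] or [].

(a, b) ≡ (22661, 527) mod (ℚ^×)²; places V = {2, 3, 7, 13, 17, 31, 43, ∞}.
(a,b)_2: α=-18, β=-12; u≡5, v≡7 (mod 8); ε(u)ε(v)=0·1, αω(v)=-18·0, βω(u)=-12·1; sum ≡ 0  ⇒  +1.
(a,b)_∞: sgn(22661)=+, sgn(527)=+, so +1.
(a,b)_7: α=-6, u≡2; β=-4, v≡1 (mod 7); (2|7)=+1, (1|7)=+1; sign (−1)^0·+1^-4·+1^-6 = +1.
(a,b)_43: α=3, u≡23; β=2, v≡36 (mod 43); (23|43)=+1, (36|43)=+1; sign (−1)^0·+1^2·+1^3 = +1.
(a,b)_17: α=1, u≡11; β=1, v≡5 (mod 17); (11|17)=-1, (5|17)=-1; sign (−1)^0·-1^1·-1^1 = +1.
(a,b)_3: α=6, u≡2; β=4, v≡2 (mod 3); (2|3)=-1, (2|3)=-1; sign (−1)^0·-1^4·-1^6 = +1.
(a,b)_13: α=8, u≡6; β=6, v≡7 (mod 13); (6|13)=-1, (7|13)=-1; sign (−1)^0·-1^6·-1^8 = +1.
(a,b)_31: α=1, u≡20; β=1, v≡30 (mod 31); (20|31)=+1, (30|31)=-1; sign (−1)^1·+1^1·-1^1 = +1.
Ram(a, b) = ∅: the form 22661·x² + 527·y² − z² is isotropic over every ℚ_v, so by Hasse–Minkowski it is isotropic over ℚ.

[]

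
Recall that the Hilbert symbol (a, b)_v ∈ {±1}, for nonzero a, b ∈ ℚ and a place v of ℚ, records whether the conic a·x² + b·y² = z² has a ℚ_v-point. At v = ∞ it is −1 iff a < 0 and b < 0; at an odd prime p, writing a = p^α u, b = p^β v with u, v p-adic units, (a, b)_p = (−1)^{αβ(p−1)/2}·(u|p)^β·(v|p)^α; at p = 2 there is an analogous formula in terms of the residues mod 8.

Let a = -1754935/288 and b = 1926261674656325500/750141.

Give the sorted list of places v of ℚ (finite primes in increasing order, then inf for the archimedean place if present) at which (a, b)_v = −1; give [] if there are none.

Mod squares: a ≡ -71630, b ≡ 94395. Check v ∈ {∞, 2, 3, 5, 7, 13, 17, 19, 29, 31}.
v=13: a=13^1·(≡5), b=13^2·(≡11) mod 13; (5|13)=-1, (11|13)=-1; (−1)^{1·2·6}·(-1)^2·(-1)^1 = -1.
v=19: a=19^1·(≡17), b=19^2·(≡8) mod 19; (17|19)=+1, (8|19)=-1; (−1)^{1·2·9}·(+1)^2·(-1)^1 = -1.
v=17: a=17^0·(≡8), b=17^4·(≡11) mod 17; (8|17)=+1, (11|17)=-1; (−1)^{0·4·8}·(+1)^4·(-1)^0 = +1.
v=5: a=5^1·(≡1), b=5^3·(≡4) mod 5; (1|5)=+1, (4|5)=+1; (−1)^{1·3·2}·(+1)^3·(+1)^1 = +1.
v=2: v_2(a)=-5, v_2(b)=2; units ≡ 1, 3 (mod 8); ε·ε+αω+βω = 0·1+-5·1+2·0 ≡ 1  ⇒  (a,b)_2 = -1.
v=31: a=31^0·(≡11), b=31^1·(≡8) mod 31; (11|31)=-1, (8|31)=+1; (−1)^{0·1·15}·(-1)^1·(+1)^0 = -1.
v=29: a=29^1·(≡25), b=29^3·(≡20) mod 29; (25|29)=+1, (20|29)=+1; (−1)^{1·3·14}·(+1)^3·(+1)^1 = +1.
v=3: a=3^-2·(≡1), b=3^-7·(≡1) mod 3; (1|3)=+1, (1|3)=+1; (−1)^{-2·-7·1}·(+1)^-7·(+1)^-2 = +1.
v=∞: -71630 < 0 and 94395 > 0  ⇒  (a,b)_∞ = +1.
v=7: a=7^2·(≡4), b=7^-3·(≡6) mod 7; (4|7)=+1, (6|7)=-1; (−1)^{2·-3·3}·(+1)^-3·(-1)^2 = +1.
(-71630, 94395 / ℚ) ramifies at {2, 13, 19, 31}: a division algebra.

[2, 13, 19, 31]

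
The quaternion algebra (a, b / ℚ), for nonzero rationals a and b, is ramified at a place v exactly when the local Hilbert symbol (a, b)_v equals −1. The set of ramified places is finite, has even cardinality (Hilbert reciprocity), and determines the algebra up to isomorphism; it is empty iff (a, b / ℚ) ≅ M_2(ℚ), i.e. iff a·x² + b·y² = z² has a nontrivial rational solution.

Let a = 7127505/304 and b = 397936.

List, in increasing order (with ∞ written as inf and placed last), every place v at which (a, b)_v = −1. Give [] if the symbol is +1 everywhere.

[2, 11, 17, 19]

Mod squares: a ≡ 124355, b ≡ 24871. Check v ∈ {∞, 2, 3, 5, 7, 11, 17, 19}.
v=∞: 124355 > 0 and 24871 > 0  ⇒  (a,b)_∞ = +1.
v=5: a=5^1·(≡4), b=5^0·(≡1) mod 5; (4|5)=+1, (1|5)=+1; (−1)^{1·0·2}·(+1)^0·(+1)^1 = +1.
v=7: a=7^1·(≡3), b=7^1·(≡1) mod 7; (3|7)=-1, (1|7)=+1; (−1)^{1·1·3}·(-1)^1·(+1)^1 = +1.
v=3: a=3^2·(≡2), b=3^0·(≡1) mod 3; (2|3)=-1, (1|3)=+1; (−1)^{2·0·1}·(-1)^0·(+1)^2 = +1.
v=11: a=11^3·(≡6), b=11^1·(≡8) mod 11; (6|11)=-1, (8|11)=-1; (−1)^{3·1·5}·(-1)^1·(-1)^3 = -1.
v=19: a=19^-1·(≡1), b=19^1·(≡6) mod 19; (1|19)=+1, (6|19)=+1; (−1)^{-1·1·9}·(+1)^1·(+1)^-1 = -1.
v=17: a=17^1·(≡3), b=17^1·(≡16) mod 17; (3|17)=-1, (16|17)=+1; (−1)^{1·1·8}·(-1)^1·(+1)^1 = -1.
v=2: v_2(a)=-4, v_2(b)=4; units ≡ 3, 7 (mod 8); ε·ε+αω+βω = 1·1+-4·0+4·1 ≡ 1  ⇒  (a,b)_2 = -1.
|Ram(124355, 24871)| = 4, even; anisotropic at {2, 11, 17, 19}.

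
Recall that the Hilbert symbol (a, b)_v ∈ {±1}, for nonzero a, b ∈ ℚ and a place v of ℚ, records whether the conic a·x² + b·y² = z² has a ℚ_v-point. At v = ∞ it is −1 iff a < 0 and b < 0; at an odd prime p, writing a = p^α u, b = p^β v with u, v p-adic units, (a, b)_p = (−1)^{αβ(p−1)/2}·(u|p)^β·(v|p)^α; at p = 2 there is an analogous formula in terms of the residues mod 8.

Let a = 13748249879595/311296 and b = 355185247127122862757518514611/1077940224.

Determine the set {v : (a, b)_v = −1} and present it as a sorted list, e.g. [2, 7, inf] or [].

(a, b) ≡ (1343147905, 11891) mod (ℚ^×)²; places V = {2, 3, 5, 7, 11, 19, 23, 29, 41, 47, ∞}.
(a,b)_∞: sgn(1343147905)=+, sgn(11891)=+, so +1.
(a,b)_19: α=-1, u≡16; β=-2, v≡17 (mod 19); (16|19)=+1, (17|19)=+1; sign (−1)^0·+1^-2·+1^-1 = +1.
(a,b)_23: α=1, u≡20; β=5, v≡15 (mod 23); (20|23)=-1, (15|23)=-1; sign (−1)^1·-1^5·-1^1 = -1.
(a,b)_7: α=4, u≡2; β=10, v≡6 (mod 7); (2|7)=+1, (6|7)=-1; sign (−1)^0·+1^10·-1^4 = +1.
(a,b)_3: α=4, u≡1; β=-6, v≡2 (mod 3); (1|3)=+1, (2|3)=-1; sign (−1)^0·+1^-6·-1^4 = +1.
(a,b)_2: α=-14, β=-12; u≡1, v≡3 (mod 8); ε(u)ε(v)=0·1, αω(v)=-14·1, βω(u)=-12·0; sum ≡ 0  ⇒  +1.
(a,b)_29: α=1, u≡13; β=2, v≡4 (mod 29); (13|29)=+1, (4|29)=+1; sign (−1)^0·+1^2·+1^1 = +1.
(a,b)_11: α=1, u≡10; β=3, v≡3 (mod 11); (10|11)=-1, (3|11)=+1; sign (−1)^1·-1^3·+1^1 = +1.
(a,b)_47: α=1, u≡3; β=3, v≡9 (mod 47); (3|47)=+1, (9|47)=+1; sign (−1)^1·+1^3·+1^1 = -1.
(a,b)_5: α=1, u≡4; β=0, v≡4 (mod 5); (4|5)=+1, (4|5)=+1; sign (−1)^0·+1^0·+1^1 = +1.
(a,b)_41: α=1, u≡37; β=2, v≡18 (mod 41); (37|41)=+1, (18|41)=+1; sign (−1)^0·+1^2·+1^1 = +1.
(1343147905, 11891 / ℚ) ramifies at {23, 47}: a division algebra.

[23, 47]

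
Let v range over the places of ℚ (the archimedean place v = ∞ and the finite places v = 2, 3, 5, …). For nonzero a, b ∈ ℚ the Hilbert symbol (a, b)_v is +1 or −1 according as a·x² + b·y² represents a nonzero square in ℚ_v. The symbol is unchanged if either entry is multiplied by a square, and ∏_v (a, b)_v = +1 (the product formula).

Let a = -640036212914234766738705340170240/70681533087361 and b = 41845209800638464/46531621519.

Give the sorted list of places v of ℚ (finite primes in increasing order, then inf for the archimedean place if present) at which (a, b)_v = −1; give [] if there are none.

(a, b) ≡ (-1504085, 1034594) mod (ℚ^×)²; places V = {2, 3, 5, 7, 11, 17, 23, 29, 31, 37, 41, 43, 53, ∞}.
(a,b)_41: α=3, u≡1; β=1, v≡34 (mod 41); (1|41)=+1, (34|41)=-1; sign (−1)^0·+1^1·-1^3 = -1.
(a,b)_5: α=1, u≡2; β=0, v≡1 (mod 5); (2|5)=-1, (1|5)=+1; sign (−1)^0·-1^0·+1^1 = +1.
(a,b)_17: α=-2, u≡10; β=-2, v≡9 (mod 17); (10|17)=-1, (9|17)=+1; sign (−1)^0·-1^-2·+1^-2 = +1.
(a,b)_3: α=16, u≡1; β=14, v≡2 (mod 3); (1|3)=+1, (2|3)=-1; sign (−1)^0·+1^14·-1^16 = +1.
(a,b)_∞: sgn(-1504085)=−, sgn(1034594)=+, so +1.
(a,b)_53: α=-2, u≡3; β=-2, v≡31 (mod 53); (3|53)=-1, (31|53)=-1; sign (−1)^0·-1^-2·-1^-2 = +1.
(a,b)_37: α=2, u≡35; β=1, v≡27 (mod 37); (35|37)=-1, (27|37)=+1; sign (−1)^0·-1^1·+1^2 = -1.
(a,b)_23: α=3, u≡5; β=0, v≡3 (mod 23); (5|23)=-1, (3|23)=+1; sign (−1)^0·-1^0·+1^3 = +1.
(a,b)_31: α=-2, u≡19; β=-1, v≡18 (mod 31); (19|31)=+1, (18|31)=+1; sign (−1)^0·+1^-1·+1^-2 = +1.
(a,b)_2: α=26, β=19; u≡3, v≡1 (mod 8); ε(u)ε(v)=1·0, αω(v)=26·0, βω(u)=19·1; sum ≡ 1  ⇒  -1.
(a,b)_11: α=3, u≡7; β=1, v≡1 (mod 11); (7|11)=-1, (1|11)=+1; sign (−1)^1·-1^1·+1^3 = +1.
(a,b)_29: α=1, u≡22; β=0, v≡18 (mod 29); (22|29)=+1, (18|29)=-1; sign (−1)^0·+1^0·-1^1 = -1.
(a,b)_43: α=-2, u≡2; β=-2, v≡14 (mod 43); (2|43)=-1, (14|43)=+1; sign (−1)^0·-1^-2·+1^-2 = +1.
(a,b)_7: α=-2, u≡5; β=0, v≡2 (mod 7); (5|7)=-1, (2|7)=+1; sign (−1)^0·-1^0·+1^-2 = +1.
(-1504085, 1034594 / ℚ) ramifies at {2, 29, 37, 41}: a division algebra.

[2, 29, 37, 41]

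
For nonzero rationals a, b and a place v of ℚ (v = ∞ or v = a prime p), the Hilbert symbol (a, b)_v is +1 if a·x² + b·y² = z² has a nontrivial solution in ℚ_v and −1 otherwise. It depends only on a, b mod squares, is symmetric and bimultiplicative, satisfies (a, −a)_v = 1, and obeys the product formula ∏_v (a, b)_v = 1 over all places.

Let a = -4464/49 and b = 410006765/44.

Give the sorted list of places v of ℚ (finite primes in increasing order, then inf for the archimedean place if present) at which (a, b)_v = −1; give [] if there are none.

[11, 17]

Mod squares: a ≡ -31, b ≡ 38335. Check v ∈ {∞, 2, 3, 5, 7, 11, 17, 31, 41}.
v=11: a=11^0·(≡7), b=11^-1·(≡9) mod 11; (7|11)=-1, (9|11)=+1; (−1)^{0·-1·5}·(-1)^-1·(+1)^0 = -1.
v=3: a=3^2·(≡2), b=3^0·(≡1) mod 3; (2|3)=-1, (1|3)=+1; (−1)^{2·0·1}·(-1)^0·(+1)^2 = +1.
v=5: a=5^0·(≡4), b=5^1·(≡2) mod 5; (4|5)=+1, (2|5)=-1; (−1)^{0·1·2}·(+1)^1·(-1)^0 = +1.
v=7: a=7^-2·(≡2), b=7^6·(≡3) mod 7; (2|7)=+1, (3|7)=-1; (−1)^{-2·6·3}·(+1)^6·(-1)^-2 = +1.
v=17: a=17^0·(≡5), b=17^1·(≡6) mod 17; (5|17)=-1, (6|17)=-1; (−1)^{0·1·8}·(-1)^1·(-1)^0 = -1.
v=2: v_2(a)=4, v_2(b)=-2; units ≡ 1, 7 (mod 8); ε·ε+αω+βω = 0·1+4·0+-2·0 ≡ 0  ⇒  (a,b)_2 = +1.
v=31: a=31^1·(≡23), b=31^0·(≡4) mod 31; (23|31)=-1, (4|31)=+1; (−1)^{1·0·15}·(-1)^0·(+1)^1 = +1.
v=∞: -31 < 0 and 38335 > 0  ⇒  (a,b)_∞ = +1.
v=41: a=41^0·(≡16), b=41^1·(≡20) mod 41; (16|41)=+1, (20|41)=+1; (−1)^{0·1·20}·(+1)^1·(+1)^0 = +1.
|Ram(-31, 38335)| = 2, even; anisotropic at {11, 17}.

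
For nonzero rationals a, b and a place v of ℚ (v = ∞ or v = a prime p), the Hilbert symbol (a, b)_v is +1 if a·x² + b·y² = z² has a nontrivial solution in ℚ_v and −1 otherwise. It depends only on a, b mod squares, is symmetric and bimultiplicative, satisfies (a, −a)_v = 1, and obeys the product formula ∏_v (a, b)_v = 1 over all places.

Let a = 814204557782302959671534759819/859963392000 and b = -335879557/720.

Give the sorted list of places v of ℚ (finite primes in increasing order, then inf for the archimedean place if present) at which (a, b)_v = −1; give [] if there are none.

(a, b) ≡ (1495, -65) mod (ℚ^×)²; places V = {2, 3, 5, 13, 17, 19, 23, 37, ∞}.
(a,b)_2: α=-20, β=-4; u≡7, v≡7 (mod 8); ε(u)ε(v)=1·1, αω(v)=-20·0, βω(u)=-4·0; sum ≡ 1  ⇒  -1.
(a,b)_17: α=6, u≡2; β=2, v≡10 (mod 17); (2|17)=+1, (10|17)=-1; sign (−1)^0·+1^2·-1^6 = +1.
(a,b)_∞: sgn(1495)=+, sgn(-65)=−, so +1.
(a,b)_13: α=9, u≡11; β=3, v≡5 (mod 13); (11|13)=-1, (5|13)=-1; sign (−1)^0·-1^3·-1^9 = +1.
(a,b)_19: α=2, u≡12; β=0, v≡4 (mod 19); (12|19)=-1, (4|19)=+1; sign (−1)^0·-1^0·+1^2 = +1.
(a,b)_3: α=-8, u≡1; β=-2, v≡1 (mod 3); (1|3)=+1, (1|3)=+1; sign (−1)^0·+1^-2·+1^-8 = +1.
(a,b)_37: α=2, u≡20; β=0, v≡9 (mod 37); (20|37)=-1, (9|37)=+1; sign (−1)^0·-1^0·+1^2 = +1.
(a,b)_23: α=5, u≡10; β=2, v≡4 (mod 23); (10|23)=-1, (4|23)=+1; sign (−1)^0·-1^2·+1^5 = +1.
(a,b)_5: α=-3, u≡4; β=-1, v≡2 (mod 5); (4|5)=+1, (2|5)=-1; sign (−1)^0·+1^-1·-1^-3 = -1.
Ram(1495, -65) = {2, 5}; no ℚ_2-point on the conic.

[2, 5]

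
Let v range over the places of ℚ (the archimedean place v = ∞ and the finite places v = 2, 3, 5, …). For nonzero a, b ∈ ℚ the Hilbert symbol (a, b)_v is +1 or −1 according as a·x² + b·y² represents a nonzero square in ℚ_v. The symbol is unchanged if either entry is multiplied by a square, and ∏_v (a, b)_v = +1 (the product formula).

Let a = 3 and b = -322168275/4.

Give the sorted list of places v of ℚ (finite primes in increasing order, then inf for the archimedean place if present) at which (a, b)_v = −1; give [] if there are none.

(a, b) ≡ (3, -1431859) mod (ℚ^×)²; places V = {2, 3, 5, 11, 13, 17, 19, 31, ∞}.
(a,b)_31: α=0, u≡3; β=1, v≡2 (mod 31); (3|31)=-1, (2|31)=+1; sign (−1)^0·-1^1·+1^0 = -1.
(a,b)_19: α=0, u≡3; β=1, v≡10 (mod 19); (3|19)=-1, (10|19)=-1; sign (−1)^0·-1^1·-1^0 = -1.
(a,b)_3: α=1, u≡1; β=2, v≡2 (mod 3); (1|3)=+1, (2|3)=-1; sign (−1)^0·+1^2·-1^1 = -1.
(a,b)_13: α=0, u≡3; β=1, v≡6 (mod 13); (3|13)=+1, (6|13)=-1; sign (−1)^0·+1^1·-1^0 = +1.
(a,b)_17: α=0, u≡3; β=1, v≡8 (mod 17); (3|17)=-1, (8|17)=+1; sign (−1)^0·-1^1·+1^0 = -1.
(a,b)_∞: sgn(3)=+, sgn(-1431859)=−, so +1.
(a,b)_2: α=0, β=-2; u≡3, v≡5 (mod 8); ε(u)ε(v)=1·0, αω(v)=0·1, βω(u)=-2·1; sum ≡ 0  ⇒  +1.
(a,b)_11: α=0, u≡3; β=1, v≡9 (mod 11); (3|11)=+1, (9|11)=+1; sign (−1)^0·+1^1·+1^0 = +1.
(a,b)_5: α=0, u≡3; β=2, v≡1 (mod 5); (3|5)=-1, (1|5)=+1; sign (−1)^0·-1^2·+1^0 = +1.
Ram(3, -1431859) = {3, 17, 19, 31}; no ℚ_3-point on the conic.

[3, 17, 19, 31]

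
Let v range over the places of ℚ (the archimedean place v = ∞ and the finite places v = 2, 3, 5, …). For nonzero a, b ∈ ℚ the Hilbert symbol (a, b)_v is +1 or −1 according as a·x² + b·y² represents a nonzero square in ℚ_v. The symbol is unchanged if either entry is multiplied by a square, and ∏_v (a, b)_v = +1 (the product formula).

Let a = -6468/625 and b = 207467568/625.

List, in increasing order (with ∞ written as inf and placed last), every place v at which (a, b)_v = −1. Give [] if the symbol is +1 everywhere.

(a, b) ≡ (-33, 3) mod (ℚ^×)²; places V = {2, 3, 5, 7, 11, ∞}.
(a,b)_5: α=-4, u≡2; β=-4, v≡3 (mod 5); (2|5)=-1, (3|5)=-1; sign (−1)^0·-1^-4·-1^-4 = +1.
(a,b)_11: α=1, u≡8; β=2, v≡3 (mod 11); (8|11)=-1, (3|11)=+1; sign (−1)^0·-1^2·+1^1 = +1.
(a,b)_7: α=2, u≡4; β=2, v≡6 (mod 7); (4|7)=+1, (6|7)=-1; sign (−1)^0·+1^2·-1^2 = +1.
(a,b)_3: α=1, u≡1; β=7, v≡1 (mod 3); (1|3)=+1, (1|3)=+1; sign (−1)^1·+1^7·+1^1 = -1.
(a,b)_2: α=2, β=4; u≡7, v≡3 (mod 8); ε(u)ε(v)=1·1, αω(v)=2·1, βω(u)=4·0; sum ≡ 1  ⇒  -1.
(a,b)_∞: sgn(-33)=−, sgn(3)=+, so +1.
(-33, 3 / ℚ) ramifies at {2, 3}: a division algebra.

[2, 3]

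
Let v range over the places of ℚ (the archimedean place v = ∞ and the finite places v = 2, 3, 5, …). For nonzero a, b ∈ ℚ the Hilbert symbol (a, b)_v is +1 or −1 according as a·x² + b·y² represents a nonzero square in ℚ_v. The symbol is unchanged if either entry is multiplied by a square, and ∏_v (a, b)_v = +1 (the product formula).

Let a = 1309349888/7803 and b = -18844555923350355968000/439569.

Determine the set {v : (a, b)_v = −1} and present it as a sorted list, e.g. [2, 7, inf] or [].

[2, 7]

(a, b) ≡ (10626, -168245) mod (ℚ^×)²; places V = {2, 3, 5, 7, 11, 13, 17, 19, 23, 29, ∞}.
(a,b)_13: α=0, u≡5; β=-2, v≡3 (mod 13); (5|13)=-1, (3|13)=+1; sign (−1)^0·-1^-2·+1^0 = +1.
(a,b)_17: α=-2, u≡13; β=-2, v≡13 (mod 17); (13|17)=+1, (13|17)=+1; sign (−1)^0·+1^-2·+1^-2 = +1.
(a,b)_29: α=0, u≡2; β=2, v≡1 (mod 29); (2|29)=-1, (1|29)=+1; sign (−1)^0·-1^2·+1^0 = +1.
(a,b)_3: α=-3, u≡2; β=-2, v≡1 (mod 3); (2|3)=-1, (1|3)=+1; sign (−1)^0·-1^-2·+1^-3 = +1.
(a,b)_7: α=1, u≡6; β=5, v≡3 (mod 7); (6|7)=-1, (3|7)=-1; sign (−1)^1·-1^5·-1^1 = -1.
(a,b)_5: α=0, u≡1; β=3, v≡4 (mod 5); (1|5)=+1, (4|5)=+1; sign (−1)^0·+1^3·+1^0 = +1.
(a,b)_19: α=2, u≡9; β=1, v≡12 (mod 19); (9|19)=+1, (12|19)=-1; sign (−1)^0·+1^1·-1^2 = +1.
(a,b)_2: α=11, β=22; u≡1, v≡3 (mod 8); ε(u)ε(v)=0·1, αω(v)=11·1, βω(u)=22·0; sum ≡ 1  ⇒  -1.
(a,b)_11: α=1, u≡4; β=1, v≡10 (mod 11); (4|11)=+1, (10|11)=-1; sign (−1)^1·+1^1·-1^1 = +1.
(a,b)_∞: sgn(10626)=+, sgn(-168245)=−, so +1.
(a,b)_23: α=1, u≡6; β=3, v≡17 (mod 23); (6|23)=+1, (17|23)=-1; sign (−1)^1·+1^3·-1^1 = +1.
Ram(10626, -168245) = {2, 7}; no ℚ_2-point on the conic.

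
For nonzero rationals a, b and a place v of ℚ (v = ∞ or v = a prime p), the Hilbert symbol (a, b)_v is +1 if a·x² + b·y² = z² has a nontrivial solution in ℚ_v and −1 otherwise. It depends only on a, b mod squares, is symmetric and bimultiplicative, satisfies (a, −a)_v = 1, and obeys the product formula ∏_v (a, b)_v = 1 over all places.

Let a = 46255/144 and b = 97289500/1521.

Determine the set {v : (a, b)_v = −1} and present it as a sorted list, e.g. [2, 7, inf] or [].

Mod squares: a ≡ 55, b ≡ 55. Check v ∈ {∞, 2, 3, 5, 7, 11, 13, 19, 29}.
v=29: a=29^2·(≡3), b=29^0·(≡3) mod 29; (3|29)=-1, (3|29)=-1; (−1)^{2·0·14}·(-1)^0·(-1)^2 = +1.
v=2: v_2(a)=-4, v_2(b)=2; units ≡ 7, 7 (mod 8); ε·ε+αω+βω = 1·1+-4·0+2·0 ≡ 1  ⇒  (a,b)_2 = -1.
v=7: a=7^0·(≡5), b=7^2·(≡3) mod 7; (5|7)=-1, (3|7)=-1; (−1)^{0·2·3}·(-1)^2·(-1)^0 = +1.
v=11: a=11^1·(≡3), b=11^1·(≡9) mod 11; (3|11)=+1, (9|11)=+1; (−1)^{1·1·5}·(+1)^1·(+1)^1 = -1.
v=19: a=19^0·(≡6), b=19^2·(≡4) mod 19; (6|19)=+1, (4|19)=+1; (−1)^{0·2·9}·(+1)^2·(+1)^0 = +1.
v=3: a=3^-2·(≡1), b=3^-2·(≡1) mod 3; (1|3)=+1, (1|3)=+1; (−1)^{-2·-2·1}·(+1)^-2·(+1)^-2 = +1.
v=∞: 55 > 0 and 55 > 0  ⇒  (a,b)_∞ = +1.
v=5: a=5^1·(≡4), b=5^3·(≡1) mod 5; (4|5)=+1, (1|5)=+1; (−1)^{1·3·2}·(+1)^3·(+1)^1 = +1.
v=13: a=13^0·(≡1), b=13^-2·(≡1) mod 13; (1|13)=+1, (1|13)=+1; (−1)^{0·-2·6}·(+1)^-2·(+1)^0 = +1.
|Ram(55, 55)| = 2, even; anisotropic at {2, 11}.

[2, 11]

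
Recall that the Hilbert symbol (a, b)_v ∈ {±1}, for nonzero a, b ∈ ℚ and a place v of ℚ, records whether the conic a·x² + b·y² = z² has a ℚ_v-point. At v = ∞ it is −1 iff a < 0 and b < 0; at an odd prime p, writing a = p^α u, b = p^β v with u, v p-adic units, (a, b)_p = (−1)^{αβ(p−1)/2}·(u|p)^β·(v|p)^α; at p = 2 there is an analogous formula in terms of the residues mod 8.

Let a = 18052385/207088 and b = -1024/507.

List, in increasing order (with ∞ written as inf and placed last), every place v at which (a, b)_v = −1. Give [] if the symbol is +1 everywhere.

Mod squares: a ≡ 455, b ≡ -3. Check v ∈ {∞, 2, 3, 5, 7, 13, 17, 31, 43}.
v=43: a=43^-2·(≡23), b=43^0·(≡23) mod 43; (23|43)=+1, (23|43)=+1; (−1)^{-2·0·21}·(+1)^0·(+1)^-2 = +1.
v=3: a=3^0·(≡2), b=3^-1·(≡2) mod 3; (2|3)=-1, (2|3)=-1; (−1)^{0·-1·1}·(-1)^-1·(-1)^0 = -1.
v=2: v_2(a)=-4, v_2(b)=10; units ≡ 7, 5 (mod 8); ε·ε+αω+βω = 1·0+-4·1+10·0 ≡ 0  ⇒  (a,b)_2 = +1.
v=7: a=7^-1·(≡4), b=7^0·(≡4) mod 7; (4|7)=+1, (4|7)=+1; (−1)^{-1·0·3}·(+1)^0·(+1)^-1 = +1.
v=31: a=31^2·(≡27), b=31^0·(≡14) mod 31; (27|31)=-1, (14|31)=+1; (−1)^{2·0·15}·(-1)^0·(+1)^2 = +1.
v=∞: 455 > 0 and -3 < 0  ⇒  (a,b)_∞ = +1.
v=5: a=5^1·(≡4), b=5^0·(≡3) mod 5; (4|5)=+1, (3|5)=-1; (−1)^{1·0·2}·(+1)^0·(-1)^1 = -1.
v=13: a=13^1·(≡1), b=13^-2·(≡1) mod 13; (1|13)=+1, (1|13)=+1; (−1)^{1·-2·6}·(+1)^-2·(+1)^1 = +1.
v=17: a=17^2·(≡13), b=17^0·(≡7) mod 17; (13|17)=+1, (7|17)=-1; (−1)^{2·0·8}·(+1)^0·(-1)^2 = +1.
(455, -3 / ℚ) ramifies at {3, 5}: a division algebra.

[3, 5]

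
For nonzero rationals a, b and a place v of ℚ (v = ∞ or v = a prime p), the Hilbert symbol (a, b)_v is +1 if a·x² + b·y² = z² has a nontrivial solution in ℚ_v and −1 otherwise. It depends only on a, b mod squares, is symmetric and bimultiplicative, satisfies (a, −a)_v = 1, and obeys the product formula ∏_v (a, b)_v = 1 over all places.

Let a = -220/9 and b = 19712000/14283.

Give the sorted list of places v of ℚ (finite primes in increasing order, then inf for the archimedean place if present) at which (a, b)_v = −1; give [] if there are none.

[3, 5]

(a, b) ≡ (-55, 2310) mod (ℚ^×)²; places V = {2, 3, 5, 7, 11, 23, ∞}.
(a,b)_2: α=2, β=11; u≡1, v≡3 (mod 8); ε(u)ε(v)=0·1, αω(v)=2·1, βω(u)=11·0; sum ≡ 0  ⇒  +1.
(a,b)_∞: sgn(-55)=−, sgn(2310)=+, so +1.
(a,b)_7: α=0, u≡2; β=1, v≡4 (mod 7); (2|7)=+1, (4|7)=+1; sign (−1)^0·+1^1·+1^0 = +1.
(a,b)_5: α=1, u≡4; β=3, v≡2 (mod 5); (4|5)=+1, (2|5)=-1; sign (−1)^0·+1^3·-1^1 = -1.
(a,b)_23: α=0, u≡19; β=-2, v≡20 (mod 23); (19|23)=-1, (20|23)=-1; sign (−1)^0·-1^-2·-1^0 = +1.
(a,b)_3: α=-2, u≡2; β=-3, v≡2 (mod 3); (2|3)=-1, (2|3)=-1; sign (−1)^0·-1^-3·-1^-2 = -1.
(a,b)_11: α=1, u≡10; β=1, v≡9 (mod 11); (10|11)=-1, (9|11)=+1; sign (−1)^1·-1^1·+1^1 = +1.
Ram(-55, 2310) = {3, 5}; no ℚ_3-point on the conic.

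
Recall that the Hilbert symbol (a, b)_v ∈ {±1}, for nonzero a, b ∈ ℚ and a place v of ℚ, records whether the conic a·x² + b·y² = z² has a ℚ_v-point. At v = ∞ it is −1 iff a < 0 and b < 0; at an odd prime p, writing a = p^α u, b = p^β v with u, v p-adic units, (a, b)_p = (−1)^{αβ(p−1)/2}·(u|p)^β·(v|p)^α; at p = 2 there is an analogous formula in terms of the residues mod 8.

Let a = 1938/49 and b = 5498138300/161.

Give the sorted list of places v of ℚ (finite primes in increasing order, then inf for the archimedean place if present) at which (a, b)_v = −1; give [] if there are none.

(a, b) ≡ (1938, 84847) mod (ℚ^×)²; places V = {2, 3, 5, 7, 17, 19, 23, 31, ∞}.
(a,b)_31: α=0, u≡25; β=1, v≡9 (mod 31); (25|31)=+1, (9|31)=+1; sign (−1)^0·+1^1·+1^0 = +1.
(a,b)_7: α=-2, u≡6; β=-1, v≡2 (mod 7); (6|7)=-1, (2|7)=+1; sign (−1)^0·-1^-1·+1^-2 = -1.
(a,b)_∞: sgn(1938)=+, sgn(84847)=+, so +1.
(a,b)_19: α=1, u≡11; β=2, v≡10 (mod 19); (11|19)=+1, (10|19)=-1; sign (−1)^0·+1^2·-1^1 = -1.
(a,b)_3: α=1, u≡1; β=0, v≡1 (mod 3); (1|3)=+1, (1|3)=+1; sign (−1)^0·+1^0·+1^1 = +1.
(a,b)_17: α=1, u≡11; β=3, v≡3 (mod 17); (11|17)=-1, (3|17)=-1; sign (−1)^0·-1^3·-1^1 = +1.
(a,b)_5: α=0, u≡2; β=2, v≡2 (mod 5); (2|5)=-1, (2|5)=-1; sign (−1)^0·-1^2·-1^0 = +1.
(a,b)_23: α=0, u≡2; β=-1, v≡1 (mod 23); (2|23)=+1, (1|23)=+1; sign (−1)^0·+1^-1·+1^0 = +1.
(a,b)_2: α=1, β=2; u≡1, v≡7 (mod 8); ε(u)ε(v)=0·1, αω(v)=1·0, βω(u)=2·0; sum ≡ 0  ⇒  +1.
(1938, 84847 / ℚ) ramifies at {7, 19}: a division algebra.

[7, 19]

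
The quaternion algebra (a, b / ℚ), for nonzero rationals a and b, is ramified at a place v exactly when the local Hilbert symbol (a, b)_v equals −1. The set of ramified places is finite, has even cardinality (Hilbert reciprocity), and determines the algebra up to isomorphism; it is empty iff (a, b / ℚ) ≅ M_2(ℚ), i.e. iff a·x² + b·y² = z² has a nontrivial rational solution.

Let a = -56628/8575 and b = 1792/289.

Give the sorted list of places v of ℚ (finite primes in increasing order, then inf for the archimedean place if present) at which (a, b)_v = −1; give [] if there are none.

(a, b) ≡ (-91, 7) mod (ℚ^×)²; places V = {2, 3, 5, 7, 11, 13, 17, ∞}.
(a,b)_7: α=-3, u≡4; β=1, v≡2 (mod 7); (4|7)=+1, (2|7)=+1; sign (−1)^1·+1^1·+1^-3 = -1.
(a,b)_3: α=2, u≡2; β=0, v≡1 (mod 3); (2|3)=-1, (1|3)=+1; sign (−1)^0·-1^0·+1^2 = +1.
(a,b)_11: α=2, u≡10; β=0, v≡7 (mod 11); (10|11)=-1, (7|11)=-1; sign (−1)^0·-1^0·-1^2 = +1.
(a,b)_∞: sgn(-91)=−, sgn(7)=+, so +1.
(a,b)_2: α=2, β=8; u≡5, v≡7 (mod 8); ε(u)ε(v)=0·1, αω(v)=2·0, βω(u)=8·1; sum ≡ 0  ⇒  +1.
(a,b)_5: α=-2, u≡4; β=0, v≡3 (mod 5); (4|5)=+1, (3|5)=-1; sign (−1)^0·+1^0·-1^-2 = +1.
(a,b)_13: α=1, u≡8; β=0, v≡8 (mod 13); (8|13)=-1, (8|13)=-1; sign (−1)^0·-1^0·-1^1 = -1.
(a,b)_17: α=0, u≡12; β=-2, v≡7 (mod 17); (12|17)=-1, (7|17)=-1; sign (−1)^0·-1^-2·-1^0 = +1.
Ram(-91, 7) = {7, 13}; no ℚ_7-point on the conic.

[7, 13]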